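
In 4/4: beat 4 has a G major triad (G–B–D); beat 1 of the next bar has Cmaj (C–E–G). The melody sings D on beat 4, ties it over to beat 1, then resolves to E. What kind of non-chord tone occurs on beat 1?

The harmony at that moment is C major triad (C, E, G); D is not a chord tone.
It is held over (the same pitch as the preceding D) and left by step up to E.
Held over from the previous chord and resolving up by step — a retardation.

Retardation.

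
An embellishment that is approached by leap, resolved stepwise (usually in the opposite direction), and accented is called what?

Approach: by leap. Departure: by step. Metric position: strong.
Leap in, step out, in a metrically strong position — an appoggiatura. (It is the mirror image of the escape tone, which steps in and leaps out from a weak position.)

Appoggiatura.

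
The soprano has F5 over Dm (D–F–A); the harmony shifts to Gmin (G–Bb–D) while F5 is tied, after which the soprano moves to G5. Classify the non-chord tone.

F5 is a retardation.

The harmony at that moment is G minor triad (G, Bb, D); F5 is not a chord tone.
It is held over (the same pitch as the preceding F5) and left by step up to G5.
Held over from the previous chord and resolving up by step — a retardation.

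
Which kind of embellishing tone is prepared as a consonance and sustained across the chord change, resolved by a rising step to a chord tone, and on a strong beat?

Retardation.

Approach: by preparation — the pitch is first a chord tone, then held (tied or repeated) while the harmony changes under it. Departure: up by step. Metric position: strong.
A prepared dissonance that resolves upward by step — a retardation. (The same figure resolving downward would be a suspension.)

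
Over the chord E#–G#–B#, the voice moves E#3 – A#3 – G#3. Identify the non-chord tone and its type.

The harmony at that moment is E# minor triad (E#, G#, B#); A#3 is not a chord tone.
It is approached by leap up from E#3 and left by step down to G#3.
Leap in, step out — an appoggiatura.

A#3 is an appoggiatura.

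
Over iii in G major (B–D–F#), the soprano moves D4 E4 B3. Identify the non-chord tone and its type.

E4 is an escape tone.

The harmony at that moment is B minor triad (B, D, F#); E4 is not a chord tone.
It is approached by step up from D4 and left by leap down to B3.
Step in, leap out — an escape tone.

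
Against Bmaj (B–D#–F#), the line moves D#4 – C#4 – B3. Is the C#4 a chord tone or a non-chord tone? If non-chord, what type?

The harmony at that moment is B major triad (B, D#, F#); C#4 is not a chord tone.
It is approached by step down from D#4 and left by step down to B3.
Step in, step out in the same direction — a passing tone.

Non-chord tone — a passing tone.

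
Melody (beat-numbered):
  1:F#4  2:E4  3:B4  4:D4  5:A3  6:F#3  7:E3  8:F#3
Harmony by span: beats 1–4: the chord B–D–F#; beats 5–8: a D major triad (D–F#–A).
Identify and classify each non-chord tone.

The harmony at that moment is B minor triad (B, D, F#); E4 is not a chord tone.
It is approached by step down from F#4 and left by leap up to B4.
Step in, leap out — an escape tone.
The harmony at that moment is D major triad (D, F#, A); E3 is not a chord tone.
It is approached by step down from F#3 and left by step up to F#3.
Step away and step back to the same note — a neighbor tone (lower neighbor).

E4 (beat 2) — escape tone; E3 (beat 7) — neighbor tone.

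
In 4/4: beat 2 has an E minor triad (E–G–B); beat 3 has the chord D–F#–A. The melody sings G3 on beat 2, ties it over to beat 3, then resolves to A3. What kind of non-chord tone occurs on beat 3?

Retardation.

The harmony at that moment is D major triad (D, F#, A); G3 is not a chord tone.
It is held over (the same pitch as the preceding G3) and left by step up to A3.
Held over from the previous chord and resolving up by step — a retardation.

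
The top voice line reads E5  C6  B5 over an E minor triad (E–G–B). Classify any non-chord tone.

C6 is an appoggiatura.

The harmony at that moment is E minor triad (E, G, B); C6 is not a chord tone.
It is approached by leap up from E5 and left by step down to B5.
Leap in, step out — an appoggiatura.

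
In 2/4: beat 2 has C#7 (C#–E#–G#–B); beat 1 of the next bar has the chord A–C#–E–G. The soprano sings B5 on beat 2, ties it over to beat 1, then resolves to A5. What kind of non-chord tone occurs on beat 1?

The harmony at that moment is A dominant seventh chord (A, C#, E, G); B5 is not a chord tone.
It is held over (the same pitch as the preceding B5) and left by step down to A5.
Held over from the previous chord and resolving down by step — a suspension.

Suspension.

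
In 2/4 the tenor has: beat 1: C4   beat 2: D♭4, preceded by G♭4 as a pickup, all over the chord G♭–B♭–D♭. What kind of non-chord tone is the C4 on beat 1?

The harmony at that moment is G♭ major triad (G♭, B♭, D♭); C4 is not a chord tone.
It is approached by leap down from G♭4 and left by step up to D♭4.
Leap in, step out, metrically accented — an appoggiatura.

Appoggiatura.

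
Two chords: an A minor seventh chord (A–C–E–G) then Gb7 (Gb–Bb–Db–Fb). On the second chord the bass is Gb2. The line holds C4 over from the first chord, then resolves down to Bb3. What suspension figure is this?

At the second chord the bass is Gb2. The suspended C4 lies a fourth above the bass; after resolving down by step to Bb3, the interval above the bass becomes a third.
Suspension figures are named by those two intervals: 4–3.

4–3 suspension.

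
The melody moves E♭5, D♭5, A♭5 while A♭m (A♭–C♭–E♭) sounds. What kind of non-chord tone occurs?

D♭5 is an escape tone.

The harmony at that moment is A♭ minor triad (A♭, C♭, E♭); D♭5 is not a chord tone.
It is approached by step down from E♭5 and left by leap up to A♭5.
Step in, leap out — an escape tone.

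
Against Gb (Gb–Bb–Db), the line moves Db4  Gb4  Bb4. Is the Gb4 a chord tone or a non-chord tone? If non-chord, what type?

Gb major triad contains Gb, Bb, Db; Gb is the root, so it is a chord tone.

Chord tone (the root of Gb major triad).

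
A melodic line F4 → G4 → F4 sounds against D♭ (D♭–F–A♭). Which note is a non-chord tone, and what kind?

G4 is a neighbor tone.

The harmony at that moment is D♭ major triad (D♭, F, A♭); G4 is not a chord tone.
It is approached by step up from F4 and left by step down to F4.
Step away and step back to the same note — a neighbor tone (upper neighbor).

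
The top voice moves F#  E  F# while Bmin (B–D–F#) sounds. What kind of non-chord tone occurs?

E is a neighbor tone.

The harmony at that moment is B minor triad (B, D, F#); E is not a chord tone.
It is approached by step down from F# and left by step up to F#.
Step away and step back to the same note — a neighbor tone (lower neighbor).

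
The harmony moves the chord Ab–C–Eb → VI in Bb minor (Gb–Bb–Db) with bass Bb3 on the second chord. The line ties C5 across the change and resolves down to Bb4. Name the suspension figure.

9–8 suspension.

At the second chord the bass is Bb3. The suspended C5 lies a ninth above the bass; after resolving down by step to Bb4, the interval above the bass becomes an octave.
Suspension figures are named by those two intervals: 9–8.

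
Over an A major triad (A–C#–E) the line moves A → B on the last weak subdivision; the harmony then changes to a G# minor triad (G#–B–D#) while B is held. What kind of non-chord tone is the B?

B is an anticipation.

The harmony at that moment is A major triad (A, C#, E); B is not a chord tone.
It is approached by step up from A and then sustained as the same pitch into the next harmony.
Arriving early and becoming a chord tone when the harmony changes — an anticipation.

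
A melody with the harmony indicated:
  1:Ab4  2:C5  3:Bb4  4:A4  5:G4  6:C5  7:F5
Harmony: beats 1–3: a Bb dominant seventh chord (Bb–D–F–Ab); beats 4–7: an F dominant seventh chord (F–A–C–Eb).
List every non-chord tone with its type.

The harmony at that moment is Bb dominant seventh chord (Bb, D, F, Ab); C5 is not a chord tone.
It is approached by leap up from Ab4 and left by step down to Bb4.
Leap in, step out — an appoggiatura.
The harmony at that moment is F dominant seventh chord (F, A, C, Eb); G4 is not a chord tone.
It is approached by step down from A4 and left by leap up to C5.
Step in, leap out — an escape tone.

C5 (beat 2) — appoggiatura; G4 (beat 5) — escape tone.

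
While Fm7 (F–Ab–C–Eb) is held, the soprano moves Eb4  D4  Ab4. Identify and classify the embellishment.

D4 is an escape tone.

The harmony at that moment is F minor seventh chord (F, Ab, C, Eb); D4 is not a chord tone.
It is approached by step down from Eb4 and left by leap up to Ab4.
Step in, leap out — an escape tone.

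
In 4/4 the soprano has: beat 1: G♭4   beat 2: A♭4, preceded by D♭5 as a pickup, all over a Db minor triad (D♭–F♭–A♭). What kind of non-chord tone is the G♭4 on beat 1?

Appoggiatura.

The harmony at that moment is D♭ minor triad (D♭, F♭, A♭); G♭4 is not a chord tone.
It is approached by leap down from D♭5 and left by step up to A♭4.
Leap in, step out, metrically accented — an appoggiatura.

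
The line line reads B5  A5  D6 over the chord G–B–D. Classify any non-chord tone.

A5 is an escape tone.

The harmony at that moment is G major triad (G, B, D); A5 is not a chord tone.
It is approached by step down from B5 and left by leap up to D6.
Step in, leap out — an escape tone.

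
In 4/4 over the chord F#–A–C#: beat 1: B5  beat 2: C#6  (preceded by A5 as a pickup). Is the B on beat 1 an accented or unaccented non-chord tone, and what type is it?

Accented passing tone.

The harmony at that moment is F# minor triad (F#, A, C#); B5 is not a chord tone.
It is approached by step up from A5 and left by step up to C#6.
Step in, step out in the same direction — a passing tone.
It falls on the downbeat, so it is accented.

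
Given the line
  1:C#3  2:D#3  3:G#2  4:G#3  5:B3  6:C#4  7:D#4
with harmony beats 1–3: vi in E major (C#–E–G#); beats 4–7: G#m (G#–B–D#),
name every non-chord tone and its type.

The harmony at that moment is C# minor triad (C#, E, G#); D#3 is not a chord tone.
It is approached by step up from C#3 and left by leap down to G#2.
Step in, leap out — an escape tone.
The harmony at that moment is G# minor triad (G#, B, D#); C#4 is not a chord tone.
It is approached by step up from B3 and left by step up to D#4.
Step in, step out in the same direction — a passing tone.

D#3 (beat 2) — escape tone; C#4 (beat 6) — passing tone.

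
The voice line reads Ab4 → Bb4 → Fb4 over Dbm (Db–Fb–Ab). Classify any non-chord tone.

Bb4 is an escape tone.

The harmony at that moment is Db minor triad (Db, Fb, Ab); Bb4 is not a chord tone.
It is approached by step up from Ab4 and left by leap down to Fb4.
Step in, leap out — an escape tone.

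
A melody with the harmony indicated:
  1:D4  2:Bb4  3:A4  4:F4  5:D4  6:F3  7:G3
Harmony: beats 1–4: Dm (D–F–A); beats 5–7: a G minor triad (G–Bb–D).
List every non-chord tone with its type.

The harmony at that moment is D minor triad (D, F, A); Bb4 is not a chord tone.
It is approached by leap up from D4 and left by step down to A4.
Leap in, step out — an appoggiatura.
The harmony at that moment is G minor triad (G, Bb, D); F3 is not a chord tone.
It is approached by leap down from D4 and left by step up to G3.
Leap in, step out — an appoggiatura.

Bb4 (beat 2) — appoggiatura; F3 (beat 6) — appoggiatura.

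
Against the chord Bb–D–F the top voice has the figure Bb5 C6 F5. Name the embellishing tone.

C6 is an escape tone.

The harmony at that moment is Bb major triad (Bb, D, F); C6 is not a chord tone.
It is approached by step up from Bb5 and left by leap down to F5.
Step in, leap out — an escape tone.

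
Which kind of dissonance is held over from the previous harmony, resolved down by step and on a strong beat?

Approach: by preparation — the pitch is first a chord tone, then held (tied or repeated) while the harmony changes under it. Departure: down by step. Metric position: strong.
A prepared dissonance that resolves downward by step — a suspension. (The same figure resolving upward would be a retardation.)

Suspension.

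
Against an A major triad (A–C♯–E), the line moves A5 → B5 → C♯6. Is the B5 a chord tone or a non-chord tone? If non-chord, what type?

Non-chord tone — a passing tone.

The harmony at that moment is A major triad (A, C♯, E); B5 is not a chord tone.
It is approached by step up from A5 and left by step up to C♯6.
Step in, step out in the same direction — a passing tone.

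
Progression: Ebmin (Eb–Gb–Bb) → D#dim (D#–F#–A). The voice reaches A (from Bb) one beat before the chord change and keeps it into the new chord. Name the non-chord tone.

The harmony at that moment is Eb minor triad (Eb, Gb, Bb); A is not a chord tone.
It is approached by step down from Bb and then sustained as the same pitch into the next harmony.
Arriving early and becoming a chord tone when the harmony changes — an anticipation.

A is an anticipation.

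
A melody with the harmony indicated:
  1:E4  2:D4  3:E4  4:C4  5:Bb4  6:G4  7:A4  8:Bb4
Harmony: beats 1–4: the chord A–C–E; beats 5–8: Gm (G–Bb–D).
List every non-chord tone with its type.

The harmony at that moment is A minor triad (A, C, E); D4 is not a chord tone.
It is approached by step down from E4 and left by step up to E4.
Step away and step back to the same note — a neighbor tone (lower neighbor).
The harmony at that moment is G minor triad (G, Bb, D); A4 is not a chord tone.
It is approached by step up from G4 and left by step up to Bb4.
Step in, step out in the same direction — a passing tone.

D4 (beat 2) — neighbor tone; A4 (beat 7) — passing tone.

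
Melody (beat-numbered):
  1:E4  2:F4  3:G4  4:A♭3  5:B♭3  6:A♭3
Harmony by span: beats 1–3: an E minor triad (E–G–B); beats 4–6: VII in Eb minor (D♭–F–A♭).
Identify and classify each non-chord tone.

The harmony at that moment is E minor triad (E, G, B); F4 is not a chord tone.
It is approached by step up from E4 and left by step up to G4.
Step in, step out in the same direction — a passing tone.
The harmony at that moment is D♭ major triad (D♭, F, A♭); B♭3 is not a chord tone.
It is approached by step up from A♭3 and left by step down to A♭3.
Step away and step back to the same note — a neighbor tone (upper neighbor).

F4 (beat 2) — passing tone; B♭3 (beat 5) — neighbor tone.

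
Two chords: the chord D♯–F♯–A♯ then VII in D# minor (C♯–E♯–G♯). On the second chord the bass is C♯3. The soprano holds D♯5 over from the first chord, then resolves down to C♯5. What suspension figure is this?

At the second chord the bass is C♯3. The suspended D♯5 lies a ninth above the bass; after resolving down by step to C♯5, the interval above the bass becomes an octave.
Suspension figures are named by those two intervals: 9–8.

9–8 suspension.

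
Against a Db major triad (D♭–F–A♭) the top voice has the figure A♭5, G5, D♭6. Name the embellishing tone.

G5 is an escape tone.

The harmony at that moment is D♭ major triad (D♭, F, A♭); G5 is not a chord tone.
It is approached by step down from A♭5 and left by leap up to D♭6.
Step in, leap out — an escape tone.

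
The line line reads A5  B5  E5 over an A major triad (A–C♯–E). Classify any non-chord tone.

B5 is an escape tone.

The harmony at that moment is A major triad (A, C♯, E); B5 is not a chord tone.
It is approached by step up from A5 and left by leap down to E5.
Step in, leap out — an escape tone.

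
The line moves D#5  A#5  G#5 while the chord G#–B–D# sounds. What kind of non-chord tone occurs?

A#5 is an appoggiatura.

The harmony at that moment is G# minor triad (G#, B, D#); A#5 is not a chord tone.
It is approached by leap up from D#5 and left by step down to G#5.
Leap in, step out — an appoggiatura.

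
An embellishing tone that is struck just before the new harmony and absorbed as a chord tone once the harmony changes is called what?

Anticipation.

Approach: ahead of the chord change (typically by step), so it is dissonant against the current harmony. Departure: none — the same pitch is restated or held and is a chord tone of the new harmony.
Dissonant first, consonant once the harmony catches up: the note simply arrives early — an anticipation. (The reverse timing, consonant first and dissonant after the change, would be a suspension or retardation.)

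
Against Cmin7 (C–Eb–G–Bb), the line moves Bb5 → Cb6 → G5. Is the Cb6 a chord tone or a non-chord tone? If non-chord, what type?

Non-chord tone — an escape tone.

The harmony at that moment is C minor seventh chord (C, Eb, G, Bb); Cb6 is not a chord tone.
It is approached by step up from Bb5 and left by leap down to G5.
Step in, leap out — an escape tone.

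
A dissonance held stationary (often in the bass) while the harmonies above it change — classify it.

Pedal tone.

Approach: none. Departure: none — a single pitch is sustained while the chords change around it, passing through harmonies that do not contain it.
No melodic motion at all; the dissonance is created entirely by the moving harmonies against the stationary note — a pedal tone (pedal point).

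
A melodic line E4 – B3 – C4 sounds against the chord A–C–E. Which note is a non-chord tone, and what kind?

The harmony at that moment is A minor triad (A, C, E); B3 is not a chord tone.
It is approached by leap down from E4 and left by step up to C4.
Leap in, step out — an appoggiatura.

B3 is an appoggiatura.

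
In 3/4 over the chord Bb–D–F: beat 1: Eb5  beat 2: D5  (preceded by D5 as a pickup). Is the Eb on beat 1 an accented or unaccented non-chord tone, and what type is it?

The harmony at that moment is Bb major triad (Bb, D, F); Eb5 is not a chord tone.
It is approached by step up from D5 and left by step down to D5.
Step away and step back to the same note — a neighbor tone (upper neighbor).
It falls on the downbeat, so it is accented.

Accented neighbor tone.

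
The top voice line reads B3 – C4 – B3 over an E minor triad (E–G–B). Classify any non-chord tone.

The harmony at that moment is E minor triad (E, G, B); C4 is not a chord tone.
It is approached by step up from B3 and left by step down to B3.
Step away and step back to the same note — a neighbor tone (upper neighbor).

C4 is a neighbor tone.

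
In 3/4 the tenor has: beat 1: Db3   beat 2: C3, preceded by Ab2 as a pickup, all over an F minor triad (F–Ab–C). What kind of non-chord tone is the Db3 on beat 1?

The harmony at that moment is F minor triad (F, Ab, C); Db3 is not a chord tone.
It is approached by leap up from Ab2 and left by step down to C3.
Leap in, step out, metrically accented — an appoggiatura.

Appoggiatura.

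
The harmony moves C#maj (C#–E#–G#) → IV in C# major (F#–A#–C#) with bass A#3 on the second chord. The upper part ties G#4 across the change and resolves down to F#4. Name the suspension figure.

At the second chord the bass is A#3. The suspended G#4 lies a seventh above the bass; after resolving down by step to F#4, the interval above the bass becomes a sixth.
Suspension figures are named by those two intervals: 7–6.

7–6 suspension.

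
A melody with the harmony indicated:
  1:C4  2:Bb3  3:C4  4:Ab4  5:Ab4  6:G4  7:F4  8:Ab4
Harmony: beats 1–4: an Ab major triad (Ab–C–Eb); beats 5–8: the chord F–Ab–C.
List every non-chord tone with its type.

Bb3 (beat 2) — neighbor tone; G4 (beat 6) — passing tone.

The harmony at that moment is Ab major triad (Ab, C, Eb); Bb3 is not a chord tone.
It is approached by step down from C4 and left by step up to C4.
Step away and step back to the same note — a neighbor tone (lower neighbor).
The harmony at that moment is F minor triad (F, Ab, C); G4 is not a chord tone.
It is approached by step down from Ab4 and left by step down to F4.
Step in, step out in the same direction — a passing tone.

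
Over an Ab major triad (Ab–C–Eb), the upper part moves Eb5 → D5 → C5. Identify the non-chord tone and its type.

The harmony at that moment is Ab major triad (Ab, C, Eb); D5 is not a chord tone.
It is approached by step down from Eb5 and left by step down to C5.
Step in, step out in the same direction — a passing tone.

D5 is a passing tone.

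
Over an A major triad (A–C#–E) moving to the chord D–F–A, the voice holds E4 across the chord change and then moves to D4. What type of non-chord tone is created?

The harmony at that moment is D minor triad (D, F, A); E4 is not a chord tone.
It is held over (the same pitch as the preceding E4) and left by step down to D4.
Held over from the previous chord and resolving down by step — a suspension.

E4 is a suspension.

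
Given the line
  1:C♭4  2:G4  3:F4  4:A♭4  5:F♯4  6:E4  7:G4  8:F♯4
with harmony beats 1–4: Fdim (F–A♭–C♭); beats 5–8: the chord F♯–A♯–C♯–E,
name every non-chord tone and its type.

G4 (beat 2) — appoggiatura; G4 (beat 7) — appoggiatura.

The harmony at that moment is F diminished triad (F, A♭, C♭); G4 is not a chord tone.
It is approached by leap up from C♭4 and left by step down to F4.
Leap in, step out — an appoggiatura.
The harmony at that moment is F♯ dominant seventh chord (F♯, A♯, C♯, E); G4 is not a chord tone.
It is approached by leap up from E4 and left by step down to F♯4.
Leap in, step out — an appoggiatura.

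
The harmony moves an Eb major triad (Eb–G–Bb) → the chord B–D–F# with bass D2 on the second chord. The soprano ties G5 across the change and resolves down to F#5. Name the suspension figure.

4–3 suspension.

At the second chord the bass is D2. The suspended G5 lies a fourth above the bass; after resolving down by step to F#5, the interval above the bass becomes a third.
Suspension figures are named by those two intervals: 4–3.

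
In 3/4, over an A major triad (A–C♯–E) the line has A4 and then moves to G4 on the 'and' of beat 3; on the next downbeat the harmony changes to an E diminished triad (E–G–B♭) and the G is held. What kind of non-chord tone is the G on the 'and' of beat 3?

The harmony at that moment is A major triad (A, C♯, E); G4 is not a chord tone.
It is approached by step down from A4 and then sustained as the same pitch into the next harmony.
Arriving early and becoming a chord tone when the harmony changes — an anticipation.

Anticipation.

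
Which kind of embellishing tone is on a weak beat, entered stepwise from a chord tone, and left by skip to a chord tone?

Approach: by step. Departure: by leap. Metric position: weak.
Step in, leap out, from a weak position — an escape tone (échappée). (It is the mirror image of the appoggiatura, which leaps in and steps out on a strong beat.)

Escape tone.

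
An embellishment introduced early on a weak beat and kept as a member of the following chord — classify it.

Approach: ahead of the chord change (typically by step), so it is dissonant against the current harmony. Departure: none — the same pitch is restated or held and is a chord tone of the new harmony.
Dissonant first, consonant once the harmony catches up: the note simply arrives early — an anticipation. (The reverse timing, consonant first and dissonant after the change, would be a suspension or retardation.)

Anticipation.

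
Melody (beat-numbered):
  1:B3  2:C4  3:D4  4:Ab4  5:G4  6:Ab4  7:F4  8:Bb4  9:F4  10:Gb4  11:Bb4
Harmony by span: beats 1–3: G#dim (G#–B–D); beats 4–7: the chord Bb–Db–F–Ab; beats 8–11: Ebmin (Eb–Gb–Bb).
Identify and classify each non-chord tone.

C4 (beat 2) — passing tone; G4 (beat 5) — neighbor tone; F4 (beat 9) — appoggiatura.

The harmony at that moment is G# diminished triad (G#, B, D); C4 is not a chord tone.
It is approached by step up from B3 and left by step up to D4.
Step in, step out in the same direction — a passing tone.
The harmony at that moment is Bb minor seventh chord (Bb, Db, F, Ab); G4 is not a chord tone.
It is approached by step down from Ab4 and left by step up to Ab4.
Step away and step back to the same note — a neighbor tone (lower neighbor).
The harmony at that moment is Eb minor triad (Eb, Gb, Bb); F4 is not a chord tone.
It is approached by leap down from Bb4 and left by step up to Gb4.
Leap in, step out — an appoggiatura.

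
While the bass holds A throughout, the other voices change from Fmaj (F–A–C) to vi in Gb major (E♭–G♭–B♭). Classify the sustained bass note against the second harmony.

Pedal tone (pedal point).

The harmony at that moment is E♭ minor triad (E♭, G♭, B♭); A is not a chord tone.
It is held over (the same pitch as the preceding A) and then sustained as the same pitch into the next harmony.
Sustained through a change of harmony — a pedal tone.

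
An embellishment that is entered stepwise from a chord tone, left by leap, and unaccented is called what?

Escape tone.

Approach: by step. Departure: by leap. Metric position: weak.
Step in, leap out, from a weak position — an escape tone (échappée). (It is the mirror image of the appoggiatura, which leaps in and steps out on a strong beat.)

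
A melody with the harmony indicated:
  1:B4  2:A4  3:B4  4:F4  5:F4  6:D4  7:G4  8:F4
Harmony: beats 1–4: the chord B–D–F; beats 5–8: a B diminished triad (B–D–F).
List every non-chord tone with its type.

A4 (beat 2) — neighbor tone; G4 (beat 7) — appoggiatura.

The harmony at that moment is B diminished triad (B, D, F); A4 is not a chord tone.
It is approached by step down from B4 and left by step up to B4.
Step away and step back to the same note — a neighbor tone (lower neighbor).
The harmony at that moment is B diminished triad (B, D, F); G4 is not a chord tone.
It is approached by leap up from D4 and left by step down to F4.
Leap in, step out — an appoggiatura.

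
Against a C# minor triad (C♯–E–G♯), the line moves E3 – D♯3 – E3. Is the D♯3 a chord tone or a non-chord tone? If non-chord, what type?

The harmony at that moment is C♯ minor triad (C♯, E, G♯); D♯3 is not a chord tone.
It is approached by step down from E3 and left by step up to E3.
Step away and step back to the same note — a neighbor tone (lower neighbor).

Non-chord tone — a neighbor tone.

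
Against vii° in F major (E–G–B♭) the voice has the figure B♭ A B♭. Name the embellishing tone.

A is a neighbor tone.

The harmony at that moment is E diminished triad (E, G, B♭); A is not a chord tone.
It is approached by step down from B♭ and left by step up to B♭.
Step away and step back to the same note — a neighbor tone (lower neighbor).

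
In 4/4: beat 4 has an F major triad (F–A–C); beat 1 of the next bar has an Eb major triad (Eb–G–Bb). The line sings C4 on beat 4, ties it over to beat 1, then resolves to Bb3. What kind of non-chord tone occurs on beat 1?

The harmony at that moment is Eb major triad (Eb, G, Bb); C4 is not a chord tone.
It is held over (the same pitch as the preceding C4) and left by step down to Bb3.
Held over from the previous chord and resolving down by step — a suspension.

Suspension.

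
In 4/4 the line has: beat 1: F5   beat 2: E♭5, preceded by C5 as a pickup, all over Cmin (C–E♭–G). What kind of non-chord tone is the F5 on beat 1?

Appoggiatura.

The harmony at that moment is C minor triad (C, E♭, G); F5 is not a chord tone.
It is approached by leap up from C5 and left by step down to E♭5.
Leap in, step out, metrically accented — an appoggiatura.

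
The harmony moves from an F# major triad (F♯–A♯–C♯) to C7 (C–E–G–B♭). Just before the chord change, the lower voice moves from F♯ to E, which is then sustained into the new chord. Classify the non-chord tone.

E is an anticipation.

The harmony at that moment is F♯ major triad (F♯, A♯, C♯); E is not a chord tone.
It is approached by step down from F♯ and then sustained as the same pitch into the next harmony.
Arriving early and becoming a chord tone when the harmony changes — an anticipation.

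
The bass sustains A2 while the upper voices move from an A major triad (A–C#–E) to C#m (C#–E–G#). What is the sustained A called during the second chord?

The harmony at that moment is C# minor triad (C#, E, G#); A2 is not a chord tone.
It is held over (the same pitch as the preceding A2) and then sustained as the same pitch into the next harmony.
Sustained through a change of harmony — a pedal tone.

Pedal tone (pedal point).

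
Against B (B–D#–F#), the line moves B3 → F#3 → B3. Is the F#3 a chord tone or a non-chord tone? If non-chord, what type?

Chord tone (the fifth of B major triad).

B major triad contains B, D#, F#; F# is the fifth, so it is a chord tone.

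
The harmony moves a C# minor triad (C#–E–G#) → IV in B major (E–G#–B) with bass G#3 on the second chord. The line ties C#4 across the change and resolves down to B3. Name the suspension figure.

At the second chord the bass is G#3. The suspended C#4 lies a fourth above the bass; after resolving down by step to B3, the interval above the bass becomes a third.
Suspension figures are named by those two intervals: 4–3.

4–3 suspension.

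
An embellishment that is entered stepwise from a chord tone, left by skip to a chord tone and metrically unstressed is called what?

Escape tone.

Approach: by step. Departure: by leap. Metric position: weak.
Step in, leap out, from a weak position — an escape tone (échappée). (It is the mirror image of the appoggiatura, which leaps in and steps out on a strong beat.)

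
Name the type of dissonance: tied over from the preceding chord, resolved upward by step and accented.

Retardation.

Approach: by preparation — the pitch is first a chord tone, then held (tied or repeated) while the harmony changes under it. Departure: up by step. Metric position: strong.
A prepared dissonance that resolves upward by step — a retardation. (The same figure resolving downward would be a suspension.)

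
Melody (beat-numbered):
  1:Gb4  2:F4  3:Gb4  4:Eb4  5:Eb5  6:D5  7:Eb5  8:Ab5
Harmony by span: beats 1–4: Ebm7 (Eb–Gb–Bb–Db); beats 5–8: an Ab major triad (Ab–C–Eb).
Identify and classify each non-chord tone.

F4 (beat 2) — neighbor tone; D5 (beat 6) — neighbor tone.

The harmony at that moment is Eb minor seventh chord (Eb, Gb, Bb, Db); F4 is not a chord tone.
It is approached by step down from Gb4 and left by step up to Gb4.
Step away and step back to the same note — a neighbor tone (lower neighbor).
The harmony at that moment is Ab major triad (Ab, C, Eb); D5 is not a chord tone.
It is approached by step down from Eb5 and left by step up to Eb5.
Step away and step back to the same note — a neighbor tone (lower neighbor).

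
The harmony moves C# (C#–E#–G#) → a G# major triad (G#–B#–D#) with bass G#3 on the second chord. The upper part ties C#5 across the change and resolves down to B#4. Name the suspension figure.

At the second chord the bass is G#3. The suspended C#5 lies a fourth above the bass; after resolving down by step to B#4, the interval above the bass becomes a third.
Suspension figures are named by those two intervals: 4–3.

4–3 suspension.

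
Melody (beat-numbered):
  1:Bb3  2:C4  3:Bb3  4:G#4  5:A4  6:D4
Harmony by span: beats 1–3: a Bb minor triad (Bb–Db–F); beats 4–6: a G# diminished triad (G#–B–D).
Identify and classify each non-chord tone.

C4 (beat 2) — neighbor tone; A4 (beat 5) — escape tone.

The harmony at that moment is Bb minor triad (Bb, Db, F); C4 is not a chord tone.
It is approached by step up from Bb3 and left by step down to Bb3.
Step away and step back to the same note — a neighbor tone (upper neighbor).
The harmony at that moment is G# diminished triad (G#, B, D); A4 is not a chord tone.
It is approached by step up from G#4 and left by leap down to D4.
Step in, leap out — an escape tone.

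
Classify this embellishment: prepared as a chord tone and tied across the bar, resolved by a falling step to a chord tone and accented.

Approach: by preparation — the pitch is first a chord tone, then held (tied or repeated) while the harmony changes under it. Departure: down by step. Metric position: strong.
A prepared dissonance that resolves downward by step — a suspension. (The same figure resolving upward would be a retardation.)

Suspension.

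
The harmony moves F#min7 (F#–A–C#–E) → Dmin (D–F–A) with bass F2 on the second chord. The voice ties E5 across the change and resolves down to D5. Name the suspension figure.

7–6 suspension.

At the second chord the bass is F2. The suspended E5 lies a seventh above the bass; after resolving down by step to D5, the interval above the bass becomes a sixth.
Suspension figures are named by those two intervals: 7–6.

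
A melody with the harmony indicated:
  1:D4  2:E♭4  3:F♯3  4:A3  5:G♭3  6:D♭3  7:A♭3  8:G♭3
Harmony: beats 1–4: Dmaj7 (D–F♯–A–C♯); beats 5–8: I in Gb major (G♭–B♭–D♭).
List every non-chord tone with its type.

The harmony at that moment is D major seventh chord (D, F♯, A, C♯); E♭4 is not a chord tone.
It is approached by step up from D4 and left by leap down to F♯3.
Step in, leap out — an escape tone.
The harmony at that moment is G♭ major triad (G♭, B♭, D♭); A♭3 is not a chord tone.
It is approached by leap up from D♭3 and left by step down to G♭3.
Leap in, step out — an appoggiatura.

E♭4 (beat 2) — escape tone; A♭3 (beat 7) — appoggiatura.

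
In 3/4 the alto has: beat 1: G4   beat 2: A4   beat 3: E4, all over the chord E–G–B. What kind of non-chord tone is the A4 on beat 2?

Escape tone.

The harmony at that moment is E minor triad (E, G, B); A4 is not a chord tone.
It is approached by step up from G4 and left by leap down to E4.
Step in, leap out, on a weak beat — an escape tone.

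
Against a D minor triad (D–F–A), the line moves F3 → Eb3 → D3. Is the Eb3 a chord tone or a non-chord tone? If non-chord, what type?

The harmony at that moment is D minor triad (D, F, A); Eb3 is not a chord tone.
It is approached by step down from F3 and left by step down to D3.
Step in, step out in the same direction — a passing tone.

Non-chord tone — a passing tone.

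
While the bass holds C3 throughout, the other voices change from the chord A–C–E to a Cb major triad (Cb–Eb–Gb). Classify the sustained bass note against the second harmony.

The harmony at that moment is Cb major triad (Cb, Eb, Gb); C3 is not a chord tone.
It is held over (the same pitch as the preceding C3) and then sustained as the same pitch into the next harmony.
Sustained through a change of harmony — a pedal tone.

Pedal tone (pedal point).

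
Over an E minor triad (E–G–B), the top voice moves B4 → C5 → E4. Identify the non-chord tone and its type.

C5 is an escape tone.

The harmony at that moment is E minor triad (E, G, B); C5 is not a chord tone.
It is approached by step up from B4 and left by leap down to E4.
Step in, leap out — an escape tone.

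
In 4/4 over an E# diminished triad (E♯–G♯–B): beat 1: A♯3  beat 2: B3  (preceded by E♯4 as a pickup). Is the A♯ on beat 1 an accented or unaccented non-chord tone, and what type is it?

The harmony at that moment is E♯ diminished triad (E♯, G♯, B); A♯3 is not a chord tone.
It is approached by leap down from E♯4 and left by step up to B3.
Leap in, step out — an appoggiatura.
It falls on the downbeat, so it is accented.

Accented appoggiatura.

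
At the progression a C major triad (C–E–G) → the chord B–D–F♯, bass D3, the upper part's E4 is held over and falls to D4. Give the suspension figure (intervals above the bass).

At the second chord the bass is D3. The suspended E4 lies a ninth above the bass; after resolving down by step to D4, the interval above the bass becomes an octave.
Suspension figures are named by those two intervals: 9–8.

9–8 suspension.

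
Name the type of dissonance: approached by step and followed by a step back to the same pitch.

Neighbor tone.

Approach: by step. Departure: by step in the opposite direction, back to the starting pitch.
Stepwise on both sides but reversing to return to the same chord tone — a neighbor tone. (Had it continued onward in the same direction it would be a passing tone instead.)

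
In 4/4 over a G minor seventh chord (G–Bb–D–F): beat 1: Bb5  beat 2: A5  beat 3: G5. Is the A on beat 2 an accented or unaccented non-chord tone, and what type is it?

Unaccented passing tone.

The harmony at that moment is G minor seventh chord (G, Bb, D, F); A5 is not a chord tone.
It is approached by step down from Bb5 and left by step down to G5.
Step in, step out in the same direction — a passing tone.
It falls on a weak beat, so it is unaccented.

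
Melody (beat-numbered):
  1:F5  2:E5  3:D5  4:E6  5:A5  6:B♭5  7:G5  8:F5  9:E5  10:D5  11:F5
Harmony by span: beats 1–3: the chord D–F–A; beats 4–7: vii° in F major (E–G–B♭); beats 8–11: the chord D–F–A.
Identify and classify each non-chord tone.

E5 (beat 2) — passing tone; A5 (beat 5) — appoggiatura; E5 (beat 9) — passing tone.

The harmony at that moment is D minor triad (D, F, A); E5 is not a chord tone.
It is approached by step down from F5 and left by step down to D5.
Step in, step out in the same direction — a passing tone.
The harmony at that moment is E diminished triad (E, G, B♭); A5 is not a chord tone.
It is approached by leap down from E6 and left by step up to B♭5.
Leap in, step out — an appoggiatura.
The harmony at that moment is D minor triad (D, F, A); E5 is not a chord tone.
It is approached by step down from F5 and left by step down to D5.
Step in, step out in the same direction — a passing tone.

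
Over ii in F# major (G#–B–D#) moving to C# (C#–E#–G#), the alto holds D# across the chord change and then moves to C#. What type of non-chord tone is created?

D# is a suspension.

The harmony at that moment is C# major triad (C#, E#, G#); D# is not a chord tone.
It is held over (the same pitch as the preceding D#) and left by step down to C#.
Held over from the previous chord and resolving down by step — a suspension.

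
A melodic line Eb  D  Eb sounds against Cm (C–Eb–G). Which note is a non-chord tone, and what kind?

The harmony at that moment is C minor triad (C, Eb, G); D is not a chord tone.
It is approached by step down from Eb and left by step up to Eb.
Step away and step back to the same note — a neighbor tone (lower neighbor).

D is a neighbor tone.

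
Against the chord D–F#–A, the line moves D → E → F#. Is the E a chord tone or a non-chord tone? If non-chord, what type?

Non-chord tone — a passing tone.

The harmony at that moment is D major triad (D, F#, A); E is not a chord tone.
It is approached by step up from D and left by step up to F#.
Step in, step out in the same direction — a passing tone.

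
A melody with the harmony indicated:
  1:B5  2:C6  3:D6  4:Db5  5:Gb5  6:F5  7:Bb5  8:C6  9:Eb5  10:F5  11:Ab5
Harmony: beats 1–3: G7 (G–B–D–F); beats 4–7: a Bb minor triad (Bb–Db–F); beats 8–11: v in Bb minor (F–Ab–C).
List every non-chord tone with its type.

The harmony at that moment is G dominant seventh chord (G, B, D, F); C6 is not a chord tone.
It is approached by step up from B5 and left by step up to D6.
Step in, step out in the same direction — a passing tone.
The harmony at that moment is Bb minor triad (Bb, Db, F); Gb5 is not a chord tone.
It is approached by leap up from Db5 and left by step down to F5.
Leap in, step out — an appoggiatura.
The harmony at that moment is F minor triad (F, Ab, C); Eb5 is not a chord tone.
It is approached by leap down from C6 and left by step up to F5.
Leap in, step out — an appoggiatura.

C6 (beat 2) — passing tone; Gb5 (beat 5) — appoggiatura; Eb5 (beat 9) — appoggiatura.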